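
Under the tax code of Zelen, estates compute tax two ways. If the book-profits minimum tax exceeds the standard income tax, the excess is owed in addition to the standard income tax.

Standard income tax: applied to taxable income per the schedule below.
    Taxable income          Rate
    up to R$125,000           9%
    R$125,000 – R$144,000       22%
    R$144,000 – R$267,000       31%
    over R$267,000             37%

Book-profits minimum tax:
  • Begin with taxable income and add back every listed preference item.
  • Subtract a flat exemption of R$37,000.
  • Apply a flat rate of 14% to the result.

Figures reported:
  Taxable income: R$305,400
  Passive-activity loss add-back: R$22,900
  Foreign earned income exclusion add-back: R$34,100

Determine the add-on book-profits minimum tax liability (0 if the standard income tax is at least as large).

R$0

Book-profits minimum tax:
  Adjusted income: R$305,400 + R$22,900 + R$34,100 = R$362,400
  Less exemption R$37,000 → base R$325,400
  R$325,400 × 14% = R$45,556

Standard income tax:
  R$125,000 × 9% = R$11,250
  R$19,000 × 22% = R$4,180
  R$123,000 × 31% = R$38,130
  R$38,400 × 37% = R$14,208
  → R$67,768

R$45,556 ≤ R$67,768, so no add-on is due.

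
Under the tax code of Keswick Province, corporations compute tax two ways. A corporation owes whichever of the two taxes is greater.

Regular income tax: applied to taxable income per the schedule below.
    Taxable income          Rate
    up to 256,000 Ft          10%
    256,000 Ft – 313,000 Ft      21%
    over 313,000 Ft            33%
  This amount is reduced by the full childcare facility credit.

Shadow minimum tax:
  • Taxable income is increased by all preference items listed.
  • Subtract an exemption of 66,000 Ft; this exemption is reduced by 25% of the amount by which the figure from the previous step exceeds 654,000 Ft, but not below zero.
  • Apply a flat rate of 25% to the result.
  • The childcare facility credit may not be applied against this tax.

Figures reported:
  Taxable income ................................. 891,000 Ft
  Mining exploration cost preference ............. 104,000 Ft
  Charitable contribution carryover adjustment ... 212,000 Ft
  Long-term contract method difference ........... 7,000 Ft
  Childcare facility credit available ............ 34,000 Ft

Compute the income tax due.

303,500 Ft

Regular income tax:
  256,000 Ft × 10% = 25,600 Ft
  57,000 Ft × 21% = 11,970 Ft
  578,000 Ft × 33% = 190,740 Ft
  → 228,310 Ft
  Less childcare facility credit 34,000 Ft → 194,310 Ft

Shadow minimum tax:
  Adjusted income: 891,000 Ft + 104,000 Ft + 212,000 Ft + 7,000 Ft = 1,214,000 Ft
  Exemption: 25% × (1,214,000 Ft − 654,000 Ft) = 140,000 Ft ≥ 66,000 Ft, so the exemption is fully phased out
  Base: 1,214,000 Ft − 0 Ft = 1,214,000 Ft
  1,214,000 Ft × 25% = 303,500 Ft

303,500 Ft > 194,310 Ft, so the shadow minimum tax is the binding amount.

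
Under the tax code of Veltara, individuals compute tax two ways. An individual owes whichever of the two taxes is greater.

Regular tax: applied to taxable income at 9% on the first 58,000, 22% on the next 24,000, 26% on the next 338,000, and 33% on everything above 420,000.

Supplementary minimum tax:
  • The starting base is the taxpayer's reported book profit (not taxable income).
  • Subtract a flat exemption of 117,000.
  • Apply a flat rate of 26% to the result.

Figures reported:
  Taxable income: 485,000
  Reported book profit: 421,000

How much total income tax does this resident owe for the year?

Regular tax:
  58,000 × 9% = 5,220
  24,000 × 22% = 5,280
  338,000 × 26% = 87,880
  65,000 × 33% = 21,450
  → 119,830

Supplementary minimum tax:
  Base (reported book profit): 421,000
  Less exemption 117,000 → base 304,000
  304,000 × 26% = 79,040

119,830 > 79,040, so the regular tax governs.

119,830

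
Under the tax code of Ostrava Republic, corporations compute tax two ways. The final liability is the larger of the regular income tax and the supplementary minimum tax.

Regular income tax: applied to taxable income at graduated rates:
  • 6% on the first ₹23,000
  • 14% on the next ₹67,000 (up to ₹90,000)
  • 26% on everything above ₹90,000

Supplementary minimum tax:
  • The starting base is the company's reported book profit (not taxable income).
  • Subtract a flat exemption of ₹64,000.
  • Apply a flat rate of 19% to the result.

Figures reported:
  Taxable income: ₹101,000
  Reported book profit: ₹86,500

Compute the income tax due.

Supplementary minimum tax:
  Base (reported book profit): ₹86,500
  Less exemption ₹64,000 → base ₹22,500
  ₹22,500 × 19% = ₹4,275

Regular income tax:
  ₹23,000 × 6% = ₹1,380
  ₹67,000 × 14% = ₹9,380
  ₹11,000 × 26% = ₹2,860
  → ₹13,620

₹13,620 > ₹4,275, so the regular income tax governs.

₹13,620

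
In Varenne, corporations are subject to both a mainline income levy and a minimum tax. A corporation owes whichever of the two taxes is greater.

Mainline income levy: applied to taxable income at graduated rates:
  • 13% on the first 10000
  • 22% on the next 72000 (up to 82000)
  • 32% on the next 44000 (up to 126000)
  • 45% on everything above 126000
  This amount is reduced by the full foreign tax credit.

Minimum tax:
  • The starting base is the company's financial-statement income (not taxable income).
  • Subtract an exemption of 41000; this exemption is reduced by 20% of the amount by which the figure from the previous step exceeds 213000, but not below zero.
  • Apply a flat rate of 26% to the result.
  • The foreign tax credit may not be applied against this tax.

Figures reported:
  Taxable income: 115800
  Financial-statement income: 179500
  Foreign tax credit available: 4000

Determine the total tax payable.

36010

Mainline income levy:
  10000 × 13% = 1300
  72000 × 22% = 15840
  33800 × 32% = 10816
  → 27956
  Less foreign tax credit 4000 → 23956

Minimum tax:
  Base (financial-statement income): 179500
  Exemption: 179500 ≤ 213000, so full 41000 applies
  Base: 179500 − 41000 = 138500
  138500 × 26% = 36010

36010 > 23956, so the minimum tax is the binding amount.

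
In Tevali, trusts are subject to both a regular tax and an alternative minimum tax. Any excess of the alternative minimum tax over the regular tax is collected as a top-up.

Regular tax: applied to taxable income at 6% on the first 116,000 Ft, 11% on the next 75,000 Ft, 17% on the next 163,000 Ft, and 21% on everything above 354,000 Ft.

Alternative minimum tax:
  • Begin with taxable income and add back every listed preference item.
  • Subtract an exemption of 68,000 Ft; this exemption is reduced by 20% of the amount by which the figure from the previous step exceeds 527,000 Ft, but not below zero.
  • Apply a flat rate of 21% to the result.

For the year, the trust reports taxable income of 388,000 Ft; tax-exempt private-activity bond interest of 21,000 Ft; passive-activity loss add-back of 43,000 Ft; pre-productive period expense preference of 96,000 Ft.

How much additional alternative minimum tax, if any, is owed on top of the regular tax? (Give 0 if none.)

51,622 Ft

Regular tax:
  116,000 Ft × 6% = 6,960 Ft
  75,000 Ft × 11% = 8,250 Ft
  163,000 Ft × 17% = 27,710 Ft
  34,000 Ft × 21% = 7,140 Ft
  → 50,060 Ft

Alternative minimum tax:
  Adjusted income: 388,000 Ft + 21,000 Ft + 43,000 Ft + 96,000 Ft = 548,000 Ft
  Exemption: 68,000 Ft − 20% × (548,000 Ft − 527,000 Ft) = 68,000 Ft − 4,200 Ft = 63,800 Ft
  Base: 548,000 Ft − 63,800 Ft = 484,200 Ft
  484,200 Ft × 21% = 101,682 Ft

Excess of alternative minimum tax over regular tax: 101,682 Ft − 50,060 Ft = 51,622 Ft.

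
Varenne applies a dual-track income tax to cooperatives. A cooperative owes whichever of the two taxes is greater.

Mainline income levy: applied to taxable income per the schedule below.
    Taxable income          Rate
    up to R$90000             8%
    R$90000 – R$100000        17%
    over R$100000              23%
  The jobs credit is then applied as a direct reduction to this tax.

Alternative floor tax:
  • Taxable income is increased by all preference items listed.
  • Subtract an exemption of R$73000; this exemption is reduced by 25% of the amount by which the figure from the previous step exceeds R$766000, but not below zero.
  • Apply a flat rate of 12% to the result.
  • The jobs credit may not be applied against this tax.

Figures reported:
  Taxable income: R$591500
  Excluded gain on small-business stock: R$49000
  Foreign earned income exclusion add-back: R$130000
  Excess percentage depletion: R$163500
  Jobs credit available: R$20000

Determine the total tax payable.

R$108360

Alternative floor tax:
  Adjusted income: R$591500 + R$49000 + R$130000 + R$163500 = R$934000
  Exemption: R$73000 − 25% × (R$934000 − R$766000) = R$73000 − R$42000 = R$31000
  Base: R$934000 − R$31000 = R$903000
  R$903000 × 12% = R$108360

Mainline income levy:
  R$90000 × 8% = R$7200
  R$10000 × 17% = R$1700
  R$491500 × 23% = R$113045
  → R$121945
  Less jobs credit R$20000 → R$101945

R$108360 > R$101945, so the alternative floor tax is the binding amount.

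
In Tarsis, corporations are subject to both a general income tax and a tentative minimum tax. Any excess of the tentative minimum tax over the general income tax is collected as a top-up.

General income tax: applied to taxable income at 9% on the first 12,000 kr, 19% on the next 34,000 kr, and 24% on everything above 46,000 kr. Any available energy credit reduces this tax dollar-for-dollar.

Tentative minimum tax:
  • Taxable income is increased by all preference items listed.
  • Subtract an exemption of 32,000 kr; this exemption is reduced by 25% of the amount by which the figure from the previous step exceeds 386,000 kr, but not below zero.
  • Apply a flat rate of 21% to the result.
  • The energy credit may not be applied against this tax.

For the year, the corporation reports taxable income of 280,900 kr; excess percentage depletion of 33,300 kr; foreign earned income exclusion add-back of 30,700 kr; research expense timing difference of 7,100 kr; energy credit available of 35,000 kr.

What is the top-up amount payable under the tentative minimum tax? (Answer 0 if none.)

38,284 kr

General income tax:
  12,000 kr × 9% = 1,080 kr
  34,000 kr × 19% = 6,460 kr
  234,900 kr × 24% = 56,376 kr
  → 63,916 kr
  Less energy credit 35,000 kr → 28,916 kr

Tentative minimum tax:
  Adjusted income: 280,900 kr + 33,300 kr + 30,700 kr + 7,100 kr = 352,000 kr
  Exemption: 352,000 kr ≤ 386,000 kr, so full 32,000 kr applies
  Base: 352,000 kr − 32,000 kr = 320,000 kr
  320,000 kr × 21% = 67,200 kr

Excess of tentative minimum tax over general income tax: 67,200 kr − 28,916 kr = 38,284 kr.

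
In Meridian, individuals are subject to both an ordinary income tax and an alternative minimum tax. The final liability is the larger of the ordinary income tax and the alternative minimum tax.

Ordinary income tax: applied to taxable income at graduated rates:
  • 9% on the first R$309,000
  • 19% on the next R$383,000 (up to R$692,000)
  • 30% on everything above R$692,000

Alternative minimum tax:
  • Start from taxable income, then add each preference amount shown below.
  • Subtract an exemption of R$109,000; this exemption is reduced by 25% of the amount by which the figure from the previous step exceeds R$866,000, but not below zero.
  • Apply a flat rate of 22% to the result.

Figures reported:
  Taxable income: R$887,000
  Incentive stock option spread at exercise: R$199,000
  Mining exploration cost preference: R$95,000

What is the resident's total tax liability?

Alternative minimum tax:
  Adjusted income: R$887,000 + R$199,000 + R$95,000 = R$1,181,000
  Exemption: R$109,000 − 25% × (R$1,181,000 − R$866,000) = R$109,000 − R$78,750 = R$30,250
  Base: R$1,181,000 − R$30,250 = R$1,150,750
  R$1,150,750 × 22% = R$253,165

Ordinary income tax:
  R$309,000 × 9% = R$27,810
  R$383,000 × 19% = R$72,770
  R$195,000 × 30% = R$58,500
  → R$159,080

R$253,165 > R$159,080, so the alternative minimum tax is the binding amount.

R$253,165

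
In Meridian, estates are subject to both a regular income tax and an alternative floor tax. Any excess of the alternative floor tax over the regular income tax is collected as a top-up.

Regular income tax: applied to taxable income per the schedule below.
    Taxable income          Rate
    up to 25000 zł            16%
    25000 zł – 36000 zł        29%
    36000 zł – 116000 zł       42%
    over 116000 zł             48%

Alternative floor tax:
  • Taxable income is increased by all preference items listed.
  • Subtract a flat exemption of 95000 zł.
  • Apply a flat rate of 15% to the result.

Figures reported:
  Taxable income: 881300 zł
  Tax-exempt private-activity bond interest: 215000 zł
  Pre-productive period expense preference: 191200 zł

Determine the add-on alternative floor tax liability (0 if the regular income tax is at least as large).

0 zł

Alternative floor tax:
  Adjusted income: 881300 zł + 215000 zł + 191200 zł = 1287500 zł
  Less exemption 95000 zł → base 1192500 zł
  1192500 zł × 15% = 178875 zł

Regular income tax:
  25000 zł × 16% = 4000 zł
  11000 zł × 29% = 3190 zł
  80000 zł × 42% = 33600 zł
  765300 zł × 48% = 367344 zł
  → 408134 zł

178875 zł ≤ 408134 zł, so no add-on is due.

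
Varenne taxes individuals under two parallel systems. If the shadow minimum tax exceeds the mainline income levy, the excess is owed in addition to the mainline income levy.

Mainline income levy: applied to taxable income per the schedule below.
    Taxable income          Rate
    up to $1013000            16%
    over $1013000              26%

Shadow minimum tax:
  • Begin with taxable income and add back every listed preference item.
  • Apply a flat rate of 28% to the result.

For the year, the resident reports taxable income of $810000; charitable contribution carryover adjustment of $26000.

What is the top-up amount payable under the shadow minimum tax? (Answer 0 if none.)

Mainline income levy:
  $810000 × 16% = $129600

Shadow minimum tax:
  Adjusted income: $810000 + $26000 = $836000
  $836000 × 28% = $234080

Excess of shadow minimum tax over mainline income levy: $234080 − $129600 = $104480.

$104480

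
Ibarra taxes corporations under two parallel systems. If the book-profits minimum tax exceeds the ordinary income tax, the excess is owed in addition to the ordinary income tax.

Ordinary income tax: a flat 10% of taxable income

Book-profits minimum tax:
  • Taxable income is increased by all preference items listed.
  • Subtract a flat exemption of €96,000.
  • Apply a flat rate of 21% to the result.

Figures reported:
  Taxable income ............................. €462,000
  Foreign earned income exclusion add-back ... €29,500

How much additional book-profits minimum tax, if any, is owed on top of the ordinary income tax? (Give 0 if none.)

Book-profits minimum tax:
  Adjusted income: €462,000 + €29,500 = €491,500
  Less exemption €96,000 → base €395,500
  €395,500 × 21% = €83,055

Ordinary income tax:
  €462,000 × 10% = €46,200

Excess of book-profits minimum tax over ordinary income tax: €83,055 − €46,200 = €36,855.

€36,855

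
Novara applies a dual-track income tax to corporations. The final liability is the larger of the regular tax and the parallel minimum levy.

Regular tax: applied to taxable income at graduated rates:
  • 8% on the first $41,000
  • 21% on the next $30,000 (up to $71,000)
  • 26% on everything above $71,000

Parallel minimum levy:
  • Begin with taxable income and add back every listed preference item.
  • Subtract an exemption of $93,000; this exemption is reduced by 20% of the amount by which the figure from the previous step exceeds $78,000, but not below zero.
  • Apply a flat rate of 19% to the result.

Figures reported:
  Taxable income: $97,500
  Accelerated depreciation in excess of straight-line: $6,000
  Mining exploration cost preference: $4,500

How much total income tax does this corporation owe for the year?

Regular tax:
  $41,000 × 8% = $3,280
  $30,000 × 21% = $6,300
  $26,500 × 26% = $6,890
  → $16,470

Parallel minimum levy:
  Adjusted income: $97,500 + $6,000 + $4,500 = $108,000
  Exemption: $93,000 − 20% × ($108,000 − $78,000) = $93,000 − $6,000 = $87,000
  Base: $108,000 − $87,000 = $21,000
  $21,000 × 19% = $3,990

$16,470 > $3,990, so the regular tax governs.

$16,470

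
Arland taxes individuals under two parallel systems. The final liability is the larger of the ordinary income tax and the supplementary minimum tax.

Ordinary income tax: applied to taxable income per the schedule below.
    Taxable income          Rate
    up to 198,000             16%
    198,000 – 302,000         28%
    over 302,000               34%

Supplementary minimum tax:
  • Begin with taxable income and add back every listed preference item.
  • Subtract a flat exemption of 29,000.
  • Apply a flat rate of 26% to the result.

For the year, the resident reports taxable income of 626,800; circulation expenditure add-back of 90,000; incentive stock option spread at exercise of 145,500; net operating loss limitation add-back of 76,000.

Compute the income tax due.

236,418

Ordinary income tax:
  198,000 × 16% = 31,680
  104,000 × 28% = 29,120
  324,800 × 34% = 110,432
  → 171,232

Supplementary minimum tax:
  Adjusted income: 626,800 + 90,000 + 145,500 + 76,000 = 938,300
  Less exemption 29,000 → base 909,300
  909,300 × 26% = 236,418

236,418 > 171,232, so the supplementary minimum tax is the binding amount.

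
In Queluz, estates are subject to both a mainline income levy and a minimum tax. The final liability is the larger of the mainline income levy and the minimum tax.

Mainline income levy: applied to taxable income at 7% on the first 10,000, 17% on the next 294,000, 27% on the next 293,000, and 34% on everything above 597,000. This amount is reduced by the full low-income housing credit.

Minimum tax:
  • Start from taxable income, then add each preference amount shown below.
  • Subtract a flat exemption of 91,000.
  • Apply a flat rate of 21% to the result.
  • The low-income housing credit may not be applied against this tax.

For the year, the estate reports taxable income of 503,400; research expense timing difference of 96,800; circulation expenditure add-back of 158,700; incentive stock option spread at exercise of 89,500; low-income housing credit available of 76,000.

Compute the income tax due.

Mainline income levy:
  10,000 × 7% = 700
  294,000 × 17% = 49,980
  199,400 × 27% = 53,838
  → 104,518
  Less low-income housing credit 76,000 → 28,518

Minimum tax:
  Adjusted income: 503,400 + 96,800 + 158,700 + 89,500 = 848,400
  Less exemption 91,000 → base 757,400
  757,400 × 21% = 159,054

159,054 > 28,518, so the minimum tax is the binding amount.

159,054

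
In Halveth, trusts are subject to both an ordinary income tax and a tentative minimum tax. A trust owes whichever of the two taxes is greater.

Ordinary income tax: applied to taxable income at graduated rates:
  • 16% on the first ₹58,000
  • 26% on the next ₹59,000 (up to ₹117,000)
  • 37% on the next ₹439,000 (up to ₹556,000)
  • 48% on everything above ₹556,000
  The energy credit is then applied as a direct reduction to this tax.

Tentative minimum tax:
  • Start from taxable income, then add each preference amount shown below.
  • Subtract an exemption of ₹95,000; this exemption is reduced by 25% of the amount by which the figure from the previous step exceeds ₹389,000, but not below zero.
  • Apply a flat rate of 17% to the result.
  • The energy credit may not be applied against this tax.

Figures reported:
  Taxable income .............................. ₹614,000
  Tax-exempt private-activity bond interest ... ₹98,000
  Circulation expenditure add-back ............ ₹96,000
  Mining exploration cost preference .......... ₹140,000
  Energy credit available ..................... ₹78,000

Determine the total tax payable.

Tentative minimum tax:
  Adjusted income: ₹614,000 + ₹98,000 + ₹96,000 + ₹140,000 = ₹948,000
  Exemption: 25% × (₹948,000 − ₹389,000) = ₹139,750 ≥ ₹95,000, so the exemption is fully phased out
  Base: ₹948,000 − ₹0 = ₹948,000
  ₹948,000 × 17% = ₹161,160

Ordinary income tax:
  ₹58,000 × 16% = ₹9,280
  ₹59,000 × 26% = ₹15,340
  ₹439,000 × 37% = ₹162,430
  ₹58,000 × 48% = ₹27,840
  → ₹214,890
  Less energy credit ₹78,000 → ₹136,890

₹161,160 > ₹136,890, so the tentative minimum tax is the binding amount.

₹161,160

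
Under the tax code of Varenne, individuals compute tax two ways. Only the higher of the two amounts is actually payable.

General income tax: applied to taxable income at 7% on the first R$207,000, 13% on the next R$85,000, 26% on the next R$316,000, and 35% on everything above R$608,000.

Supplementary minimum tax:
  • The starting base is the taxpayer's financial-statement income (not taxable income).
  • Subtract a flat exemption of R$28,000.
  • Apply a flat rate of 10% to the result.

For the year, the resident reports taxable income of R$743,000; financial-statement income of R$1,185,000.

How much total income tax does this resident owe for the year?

R$154,950

Supplementary minimum tax:
  Base (financial-statement income): R$1,185,000
  Less exemption R$28,000 → base R$1,157,000
  R$1,157,000 × 10% = R$115,700

General income tax:
  R$207,000 × 7% = R$14,490
  R$85,000 × 13% = R$11,050
  R$316,000 × 26% = R$82,160
  R$135,000 × 35% = R$47,250
  → R$154,950

R$154,950 > R$115,700, so the general income tax governs.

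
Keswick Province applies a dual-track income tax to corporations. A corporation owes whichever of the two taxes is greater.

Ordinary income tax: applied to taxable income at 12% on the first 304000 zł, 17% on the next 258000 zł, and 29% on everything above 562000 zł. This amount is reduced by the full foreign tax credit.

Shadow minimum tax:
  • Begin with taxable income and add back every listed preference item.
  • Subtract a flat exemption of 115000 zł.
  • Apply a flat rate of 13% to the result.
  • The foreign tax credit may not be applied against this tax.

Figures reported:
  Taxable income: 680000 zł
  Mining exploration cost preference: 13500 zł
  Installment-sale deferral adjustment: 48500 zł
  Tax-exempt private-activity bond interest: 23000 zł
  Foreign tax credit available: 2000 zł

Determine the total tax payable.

112560 zł

Ordinary income tax:
  304000 zł × 12% = 36480 zł
  258000 zł × 17% = 43860 zł
  118000 zł × 29% = 34220 zł
  → 114560 zł
  Less foreign tax credit 2000 zł → 112560 zł

Shadow minimum tax:
  Adjusted income: 680000 zł + 13500 zł + 48500 zł + 23000 zł = 765000 zł
  Less exemption 115000 zł → base 650000 zł
  650000 zł × 13% = 84500 zł

112560 zł > 84500 zł, so the ordinary income tax governs.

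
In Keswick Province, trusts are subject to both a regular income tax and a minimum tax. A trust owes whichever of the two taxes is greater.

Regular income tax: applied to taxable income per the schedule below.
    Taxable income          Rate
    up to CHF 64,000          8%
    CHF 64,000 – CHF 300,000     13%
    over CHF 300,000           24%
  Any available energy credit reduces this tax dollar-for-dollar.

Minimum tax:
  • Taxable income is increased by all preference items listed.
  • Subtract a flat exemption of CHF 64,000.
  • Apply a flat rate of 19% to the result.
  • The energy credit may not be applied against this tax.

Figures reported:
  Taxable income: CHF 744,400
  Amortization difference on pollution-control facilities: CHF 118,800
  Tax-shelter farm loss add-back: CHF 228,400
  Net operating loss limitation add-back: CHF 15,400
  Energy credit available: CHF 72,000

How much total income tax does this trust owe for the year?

Regular income tax:
  CHF 64,000 × 8% = CHF 5,120
  CHF 236,000 × 13% = CHF 30,680
  CHF 444,400 × 24% = CHF 106,656
  → CHF 142,456
  Less energy credit CHF 72,000 → CHF 70,456

Minimum tax:
  Adjusted income: CHF 744,400 + CHF 118,800 + CHF 228,400 + CHF 15,400 = CHF 1,107,000
  Less exemption CHF 64,000 → base CHF 1,043,000
  CHF 1,043,000 × 19% = CHF 198,170

CHF 198,170 > CHF 70,456, so the minimum tax is the binding amount.

CHF 198,170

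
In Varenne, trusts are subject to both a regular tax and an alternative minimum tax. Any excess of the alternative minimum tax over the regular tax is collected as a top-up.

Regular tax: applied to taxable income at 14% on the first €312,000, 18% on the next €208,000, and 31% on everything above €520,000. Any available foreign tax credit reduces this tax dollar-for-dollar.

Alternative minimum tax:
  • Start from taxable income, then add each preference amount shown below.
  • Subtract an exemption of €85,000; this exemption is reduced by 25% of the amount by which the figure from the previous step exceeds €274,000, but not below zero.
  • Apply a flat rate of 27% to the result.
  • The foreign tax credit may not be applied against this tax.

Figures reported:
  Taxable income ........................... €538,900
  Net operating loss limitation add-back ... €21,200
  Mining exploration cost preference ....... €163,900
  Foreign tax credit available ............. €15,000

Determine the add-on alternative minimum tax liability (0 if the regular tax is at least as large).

€123,501

Alternative minimum tax:
  Adjusted income: €538,900 + €21,200 + €163,900 = €724,000
  Exemption: 25% × (€724,000 − €274,000) = €112,500 ≥ €85,000, so the exemption is fully phased out
  Base: €724,000 − €0 = €724,000
  €724,000 × 27% = €195,480

Regular tax:
  €312,000 × 14% = €43,680
  €208,000 × 18% = €37,440
  €18,900 × 31% = €5,859
  → €86,979
  Less foreign tax credit €15,000 → €71,979

Excess of alternative minimum tax over regular tax: €195,480 − €71,979 = €123,501.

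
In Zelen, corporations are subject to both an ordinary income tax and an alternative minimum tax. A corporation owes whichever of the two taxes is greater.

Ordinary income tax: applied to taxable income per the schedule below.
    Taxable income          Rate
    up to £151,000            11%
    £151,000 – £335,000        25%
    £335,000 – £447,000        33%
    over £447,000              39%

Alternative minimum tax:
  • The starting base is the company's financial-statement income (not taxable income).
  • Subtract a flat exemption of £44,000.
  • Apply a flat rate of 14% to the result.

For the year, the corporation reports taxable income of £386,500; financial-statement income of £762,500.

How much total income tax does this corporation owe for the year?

£100,590

Alternative minimum tax:
  Base (financial-statement income): £762,500
  Less exemption £44,000 → base £718,500
  £718,500 × 14% = £100,590

Ordinary income tax:
  £151,000 × 11% = £16,610
  £184,000 × 25% = £46,000
  £51,500 × 33% = £16,995
  → £79,605

£100,590 > £79,605, so the alternative minimum tax is the binding amount.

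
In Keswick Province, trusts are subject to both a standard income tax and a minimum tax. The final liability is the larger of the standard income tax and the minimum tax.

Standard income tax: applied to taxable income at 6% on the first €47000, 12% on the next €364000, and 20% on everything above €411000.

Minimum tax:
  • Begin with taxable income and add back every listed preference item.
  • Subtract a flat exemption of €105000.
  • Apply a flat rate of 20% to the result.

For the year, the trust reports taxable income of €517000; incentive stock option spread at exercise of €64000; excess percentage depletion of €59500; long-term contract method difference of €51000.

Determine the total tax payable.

€117300

Standard income tax:
  €47000 × 6% = €2820
  €364000 × 12% = €43680
  €106000 × 20% = €21200
  → €67700

Minimum tax:
  Adjusted income: €517000 + €64000 + €59500 + €51000 = €691500
  Less exemption €105000 → base €586500
  €586500 × 20% = €117300

€117300 > €67700, so the minimum tax is the binding amount.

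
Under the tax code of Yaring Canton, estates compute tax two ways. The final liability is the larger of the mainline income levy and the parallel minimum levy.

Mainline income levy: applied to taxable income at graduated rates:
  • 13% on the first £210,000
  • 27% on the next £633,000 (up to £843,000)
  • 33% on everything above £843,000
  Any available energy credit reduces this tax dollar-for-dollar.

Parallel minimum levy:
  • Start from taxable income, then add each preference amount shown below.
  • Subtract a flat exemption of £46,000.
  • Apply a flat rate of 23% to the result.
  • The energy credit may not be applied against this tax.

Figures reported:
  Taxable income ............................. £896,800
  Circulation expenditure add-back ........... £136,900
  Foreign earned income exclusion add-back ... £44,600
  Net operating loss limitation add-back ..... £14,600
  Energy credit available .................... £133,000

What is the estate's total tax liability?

Mainline income levy:
  £210,000 × 13% = £27,300
  £633,000 × 27% = £170,910
  £53,800 × 33% = £17,754
  → £215,964
  Less energy credit £133,000 → £82,964

Parallel minimum levy:
  Adjusted income: £896,800 + £136,900 + £44,600 + £14,600 = £1,092,900
  Less exemption £46,000 → base £1,046,900
  £1,046,900 × 23% = £240,787

£240,787 > £82,964, so the parallel minimum levy is the binding amount.

£240,787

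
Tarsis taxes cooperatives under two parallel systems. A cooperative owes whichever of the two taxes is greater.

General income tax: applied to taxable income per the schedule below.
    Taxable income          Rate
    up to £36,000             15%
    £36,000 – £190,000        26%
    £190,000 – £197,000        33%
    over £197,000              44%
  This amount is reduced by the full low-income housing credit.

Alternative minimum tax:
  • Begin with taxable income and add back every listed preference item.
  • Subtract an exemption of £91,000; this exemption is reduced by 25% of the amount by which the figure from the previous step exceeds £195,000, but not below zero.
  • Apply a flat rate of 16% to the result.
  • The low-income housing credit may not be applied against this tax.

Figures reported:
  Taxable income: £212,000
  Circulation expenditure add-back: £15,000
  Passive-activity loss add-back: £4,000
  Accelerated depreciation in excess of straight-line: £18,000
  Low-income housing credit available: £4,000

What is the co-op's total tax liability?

Alternative minimum tax:
  Adjusted income: £212,000 + £15,000 + £4,000 + £18,000 = £249,000
  Exemption: £91,000 − 25% × (£249,000 − £195,000) = £91,000 − £13,500 = £77,500
  Base: £249,000 − £77,500 = £171,500
  £171,500 × 16% = £27,440

General income tax:
  £36,000 × 15% = £5,400
  £154,000 × 26% = £40,040
  £7,000 × 33% = £2,310
  £15,000 × 44% = £6,600
  → £54,350
  Less low-income housing credit £4,000 → £50,350

£50,350 > £27,440, so the general income tax governs.

£50,350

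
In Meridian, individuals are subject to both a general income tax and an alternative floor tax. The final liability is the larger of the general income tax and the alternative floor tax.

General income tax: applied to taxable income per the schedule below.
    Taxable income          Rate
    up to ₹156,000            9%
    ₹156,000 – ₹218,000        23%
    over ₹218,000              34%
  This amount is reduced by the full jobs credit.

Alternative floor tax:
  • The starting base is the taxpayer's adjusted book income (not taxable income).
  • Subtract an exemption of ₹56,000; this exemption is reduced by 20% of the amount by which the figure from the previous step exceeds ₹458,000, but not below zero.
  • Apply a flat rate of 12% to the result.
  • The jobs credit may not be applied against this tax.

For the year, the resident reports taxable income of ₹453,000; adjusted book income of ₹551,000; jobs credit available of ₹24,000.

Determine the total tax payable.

General income tax:
  ₹156,000 × 9% = ₹14,040
  ₹62,000 × 23% = ₹14,260
  ₹235,000 × 34% = ₹79,900
  → ₹108,200
  Less jobs credit ₹24,000 → ₹84,200

Alternative floor tax:
  Base (adjusted book income): ₹551,000
  Exemption: ₹56,000 − 20% × (₹551,000 − ₹458,000) = ₹56,000 − ₹18,600 = ₹37,400
  Base: ₹551,000 − ₹37,400 = ₹513,600
  ₹513,600 × 12% = ₹61,632

₹84,200 > ₹61,632, so the general income tax governs.

₹84,200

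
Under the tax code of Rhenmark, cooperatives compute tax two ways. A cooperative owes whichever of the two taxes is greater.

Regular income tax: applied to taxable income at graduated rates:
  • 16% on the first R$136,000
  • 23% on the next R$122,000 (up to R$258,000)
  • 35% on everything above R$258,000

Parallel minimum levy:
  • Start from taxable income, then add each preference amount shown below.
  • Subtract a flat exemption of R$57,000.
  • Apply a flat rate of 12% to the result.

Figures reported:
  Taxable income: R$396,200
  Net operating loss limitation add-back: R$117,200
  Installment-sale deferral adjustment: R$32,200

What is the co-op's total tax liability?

R$98,190

Regular income tax:
  R$136,000 × 16% = R$21,760
  R$122,000 × 23% = R$28,060
  R$138,200 × 35% = R$48,370
  → R$98,190

Parallel minimum levy:
  Adjusted income: R$396,200 + R$117,200 + R$32,200 = R$545,600
  Less exemption R$57,000 → base R$488,600
  R$488,600 × 12% = R$58,632

R$98,190 > R$58,632, so the regular income tax governs.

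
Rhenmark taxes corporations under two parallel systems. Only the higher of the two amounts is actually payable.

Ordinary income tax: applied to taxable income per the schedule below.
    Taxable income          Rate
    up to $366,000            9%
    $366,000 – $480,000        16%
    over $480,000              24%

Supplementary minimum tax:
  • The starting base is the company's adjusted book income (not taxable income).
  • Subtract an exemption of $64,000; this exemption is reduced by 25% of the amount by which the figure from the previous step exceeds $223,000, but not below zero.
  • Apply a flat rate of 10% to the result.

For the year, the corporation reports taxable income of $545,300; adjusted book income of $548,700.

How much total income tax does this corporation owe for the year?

$66,852

Supplementary minimum tax:
  Base (adjusted book income): $548,700
  Exemption: 25% × ($548,700 − $223,000) = $81,425 ≥ $64,000, so the exemption is fully phased out
  Base: $548,700 − $0 = $548,700
  $548,700 × 10% = $54,870

Ordinary income tax:
  $366,000 × 9% = $32,940
  $114,000 × 16% = $18,240
  $65,300 × 24% = $15,672
  → $66,852

$66,852 > $54,870, so the ordinary income tax governs.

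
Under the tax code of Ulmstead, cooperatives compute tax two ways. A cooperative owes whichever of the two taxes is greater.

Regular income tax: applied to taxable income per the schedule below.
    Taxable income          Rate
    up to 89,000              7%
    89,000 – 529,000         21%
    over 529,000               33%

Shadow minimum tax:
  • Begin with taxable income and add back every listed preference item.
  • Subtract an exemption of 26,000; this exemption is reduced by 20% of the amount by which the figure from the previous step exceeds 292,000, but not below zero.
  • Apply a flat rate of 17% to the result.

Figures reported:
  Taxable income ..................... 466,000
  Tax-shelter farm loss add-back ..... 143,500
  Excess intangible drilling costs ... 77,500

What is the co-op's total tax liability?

116,790

Regular income tax:
  89,000 × 7% = 6,230
  377,000 × 21% = 79,170
  → 85,400

Shadow minimum tax:
  Adjusted income: 466,000 + 143,500 + 77,500 = 687,000
  Exemption: 20% × (687,000 − 292,000) = 79,000 ≥ 26,000, so the exemption is fully phased out
  Base: 687,000 − 0 = 687,000
  687,000 × 17% = 116,790

116,790 > 85,400, so the shadow minimum tax is the binding amount.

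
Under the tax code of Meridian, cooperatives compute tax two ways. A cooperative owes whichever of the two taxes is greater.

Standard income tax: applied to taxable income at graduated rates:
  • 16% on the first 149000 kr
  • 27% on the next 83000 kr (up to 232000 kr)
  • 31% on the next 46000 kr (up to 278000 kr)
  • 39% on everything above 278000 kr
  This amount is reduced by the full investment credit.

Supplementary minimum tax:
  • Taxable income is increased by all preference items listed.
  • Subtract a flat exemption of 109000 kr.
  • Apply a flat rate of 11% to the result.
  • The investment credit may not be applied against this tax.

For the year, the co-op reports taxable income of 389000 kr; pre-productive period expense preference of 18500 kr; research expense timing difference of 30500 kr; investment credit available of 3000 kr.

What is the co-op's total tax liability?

Supplementary minimum tax:
  Adjusted income: 389000 kr + 18500 kr + 30500 kr = 438000 kr
  Less exemption 109000 kr → base 329000 kr
  329000 kr × 11% = 36190 kr

Standard income tax:
  149000 kr × 16% = 23840 kr
  83000 kr × 27% = 22410 kr
  46000 kr × 31% = 14260 kr
  111000 kr × 39% = 43290 kr
  → 103800 kr
  Less investment credit 3000 kr → 100800 kr

100800 kr > 36190 kr, so the standard income tax governs.

100800 kr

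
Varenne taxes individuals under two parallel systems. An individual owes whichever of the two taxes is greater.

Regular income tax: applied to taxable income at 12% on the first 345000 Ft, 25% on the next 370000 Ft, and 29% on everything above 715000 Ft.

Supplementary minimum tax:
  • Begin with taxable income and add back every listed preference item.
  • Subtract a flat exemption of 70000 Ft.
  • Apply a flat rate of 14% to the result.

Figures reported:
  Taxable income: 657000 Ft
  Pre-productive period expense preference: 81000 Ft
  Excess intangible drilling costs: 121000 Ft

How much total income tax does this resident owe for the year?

119400 Ft

Supplementary minimum tax:
  Adjusted income: 657000 Ft + 81000 Ft + 121000 Ft = 859000 Ft
  Less exemption 70000 Ft → base 789000 Ft
  789000 Ft × 14% = 110460 Ft

Regular income tax:
  345000 Ft × 12% = 41400 Ft
  312000 Ft × 25% = 78000 Ft
  → 119400 Ft

119400 Ft > 110460 Ft, so the regular income tax governs.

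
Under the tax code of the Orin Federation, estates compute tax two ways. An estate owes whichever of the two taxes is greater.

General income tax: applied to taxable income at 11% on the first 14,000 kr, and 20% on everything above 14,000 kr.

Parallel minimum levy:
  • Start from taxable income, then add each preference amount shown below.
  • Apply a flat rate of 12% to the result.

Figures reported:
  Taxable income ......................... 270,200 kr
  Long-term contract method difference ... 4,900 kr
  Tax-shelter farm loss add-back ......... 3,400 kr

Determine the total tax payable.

General income tax:
  14,000 kr × 11% = 1,540 kr
  256,200 kr × 20% = 51,240 kr
  → 52,780 kr

Parallel minimum levy:
  Adjusted income: 270,200 kr + 4,900 kr + 3,400 kr = 278,500 kr
  278,500 kr × 12% = 33,420 kr

52,780 kr > 33,420 kr, so the general income tax governs.

52,780 kr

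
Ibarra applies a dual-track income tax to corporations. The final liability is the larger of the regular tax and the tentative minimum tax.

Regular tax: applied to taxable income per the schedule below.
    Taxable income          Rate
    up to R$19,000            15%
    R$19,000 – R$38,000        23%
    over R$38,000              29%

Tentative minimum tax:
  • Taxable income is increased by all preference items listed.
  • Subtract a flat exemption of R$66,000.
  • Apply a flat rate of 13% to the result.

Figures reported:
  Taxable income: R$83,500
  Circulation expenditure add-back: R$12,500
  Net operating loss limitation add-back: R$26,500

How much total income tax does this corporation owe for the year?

R$20,415

Tentative minimum tax:
  Adjusted income: R$83,500 + R$12,500 + R$26,500 = R$122,500
  Less exemption R$66,000 → base R$56,500
  R$56,500 × 13% = R$7,345

Regular tax:
  R$19,000 × 15% = R$2,850
  R$19,000 × 23% = R$4,370
  R$45,500 × 29% = R$13,195
  → R$20,415

R$20,415 > R$7,345, so the regular tax governs.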